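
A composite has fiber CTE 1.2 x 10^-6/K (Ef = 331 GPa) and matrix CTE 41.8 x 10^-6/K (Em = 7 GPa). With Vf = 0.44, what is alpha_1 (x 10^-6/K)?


E1 = Ef*Vf + Em*(1-Vf) = 149.56
alpha_1 = (alpha_f*Ef*Vf + alpha_m*Em*(1-Vf))/E1 = 2.26 x 10^-6/K

2.26 x 10^-6/K


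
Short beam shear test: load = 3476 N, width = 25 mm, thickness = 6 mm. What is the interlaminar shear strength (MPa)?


ILSS = 3F/(4bh) = 3*3476/(4*25*6) = 17.38 MPa

17.38 MPa


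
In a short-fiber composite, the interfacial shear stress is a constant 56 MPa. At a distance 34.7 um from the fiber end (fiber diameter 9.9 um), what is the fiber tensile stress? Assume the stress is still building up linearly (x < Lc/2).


Force balance: sigma_f * (pi*d^2/4) = tau * (pi*d) * x  ->  sigma_f = 4 * tau * x / d
sigma_f = 4 * 56 * 34.7 / 9.9 = 785.1 MPa

785.1 MPa


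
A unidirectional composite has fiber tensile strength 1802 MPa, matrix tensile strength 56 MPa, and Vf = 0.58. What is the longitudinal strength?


sigma_1 = sigma_f*Vf + sigma_m*(1-Vf) = 1802*0.58 + 56*0.42 = 1068.7 MPa

1068.7 MPa


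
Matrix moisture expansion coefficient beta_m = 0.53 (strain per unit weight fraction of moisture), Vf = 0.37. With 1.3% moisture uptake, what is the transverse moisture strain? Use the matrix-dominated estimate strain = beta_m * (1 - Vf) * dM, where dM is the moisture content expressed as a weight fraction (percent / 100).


dM = 1.3/100 = 0.013
strain = beta_m * (1-Vf) * dM = 0.53 * 0.63 * 0.013 = 0.0043407

0.0043407


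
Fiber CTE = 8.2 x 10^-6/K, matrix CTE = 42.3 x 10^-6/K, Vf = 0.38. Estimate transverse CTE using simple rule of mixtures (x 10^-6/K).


alpha_2 = alpha_f*Vf + alpha_m*(1-Vf) = 8.2*0.38 + 42.3*0.62 = 29.3 x 10^-6/K

29.3 x 10^-6/K


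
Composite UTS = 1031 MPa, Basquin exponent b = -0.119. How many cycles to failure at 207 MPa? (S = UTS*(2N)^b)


N = 0.5 * (S/UTS)^(1/b) = 0.5 * (207/1031)^(1/-0.119) = 361855.9492 cycles

361855.9492 cycles


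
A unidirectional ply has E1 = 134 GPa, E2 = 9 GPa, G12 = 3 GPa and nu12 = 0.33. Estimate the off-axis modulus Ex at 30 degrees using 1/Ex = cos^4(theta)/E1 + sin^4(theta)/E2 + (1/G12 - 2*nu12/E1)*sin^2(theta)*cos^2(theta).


cos^4(30) = 0.5625, sin^4(30) = 0.0625, sin^2(30)*cos^2(30) = 0.1875
1/G12 - 2*nu12/E1 = 1/3 - 2*0.33/134 = 0.328408 GPa^-1
1/Ex = 0.5625/134 + 0.0625/9 + 0.328408*0.1875 = 0.0727187 GPa^-1
Ex = 13.75 GPa

13.75 GPa


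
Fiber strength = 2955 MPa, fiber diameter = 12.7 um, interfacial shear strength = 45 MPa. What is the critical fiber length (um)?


Lc = sigma_f * d / (2 * tau_i) = 2955 * 12.7 / (2 * 45) = 417.0 um

417.0 um


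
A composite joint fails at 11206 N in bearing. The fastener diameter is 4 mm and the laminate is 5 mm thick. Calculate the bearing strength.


sigma_br = F/(d*h) = 11206/(4*5) = 560.3 MPa

560.3 MPa


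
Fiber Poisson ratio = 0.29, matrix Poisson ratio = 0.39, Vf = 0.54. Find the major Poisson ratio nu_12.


nu_12 = nu_f*Vf + nu_m*(1-Vf) = 0.29*0.54 + 0.39*0.46 = 0.336

0.336


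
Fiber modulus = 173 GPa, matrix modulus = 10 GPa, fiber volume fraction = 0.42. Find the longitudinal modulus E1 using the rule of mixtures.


E1 = Ef*Vf + Em*(1-Vf) = 173*0.42 + 10*0.58 = 78.46 GPa

78.46 GPa


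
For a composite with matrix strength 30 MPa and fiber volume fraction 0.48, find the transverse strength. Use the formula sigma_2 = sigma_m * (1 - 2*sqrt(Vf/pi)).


factor = 1 - 2*sqrt(0.48/pi) = 0.2182
sigma_2 = 30 * 0.2182 = 6.55 MPa

6.55 MPa


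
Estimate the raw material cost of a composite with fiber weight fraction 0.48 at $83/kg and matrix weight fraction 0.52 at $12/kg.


Cost = cost_f*Wf + cost_m*Wm = 83*0.48 + 12*0.52 = $46.08/kg

$46.08/kg


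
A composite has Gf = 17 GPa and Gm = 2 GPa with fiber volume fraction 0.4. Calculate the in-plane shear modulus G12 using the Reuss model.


1/G12 = Vf/Gf + (1-Vf)/Gm = 0.4/17 + 0.6/2
G12 = 3.09 GPa

3.09 GPa


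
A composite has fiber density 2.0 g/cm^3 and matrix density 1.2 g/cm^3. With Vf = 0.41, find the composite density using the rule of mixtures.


rho_c = rho_f*Vf + rho_m*(1-Vf) = 2.0*0.41 + 1.2*0.59 = 1.528 g/cm^3

1.528 g/cm^3


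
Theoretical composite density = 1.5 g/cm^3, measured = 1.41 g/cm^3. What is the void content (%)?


Void% = (rho_theo - rho_actual)/rho_theo * 100 = (1.5 - 1.41)/1.5 * 100 = 6.0%

6.0%


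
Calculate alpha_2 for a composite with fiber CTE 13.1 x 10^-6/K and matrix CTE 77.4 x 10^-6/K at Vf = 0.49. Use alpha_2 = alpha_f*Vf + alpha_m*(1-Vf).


alpha_2 = alpha_f*Vf + alpha_m*(1-Vf) = 13.1*0.49 + 77.4*0.51 = 45.9 x 10^-6/K

45.9 x 10^-6/K


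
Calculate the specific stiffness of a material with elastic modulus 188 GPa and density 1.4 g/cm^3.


Specific stiffness = E/rho = 188/1.4 = 134.3 GPa/(g/cm^3)

134.3 GPa/(g/cm^3)


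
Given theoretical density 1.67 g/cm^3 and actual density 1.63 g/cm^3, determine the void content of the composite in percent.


Void% = (rho_theo - rho_actual)/rho_theo * 100 = (1.67 - 1.63)/1.67 * 100 = 2.4%

2.4%


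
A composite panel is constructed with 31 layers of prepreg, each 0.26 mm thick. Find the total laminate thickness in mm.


h = n * t_ply = 31 * 0.26 = 8.06 mm

8.06 mm


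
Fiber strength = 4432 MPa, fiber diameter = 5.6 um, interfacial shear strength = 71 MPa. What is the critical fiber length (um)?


Lc = sigma_f * d / (2 * tau_i) = 4432 * 5.6 / (2 * 71) = 174.8 um

174.8 um


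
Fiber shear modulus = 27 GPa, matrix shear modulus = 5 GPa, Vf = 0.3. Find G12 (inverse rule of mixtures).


1/G12 = Vf/Gf + (1-Vf)/Gm = 0.3/27 + 0.7/5
G12 = 6.62 GPa

6.62 GPa


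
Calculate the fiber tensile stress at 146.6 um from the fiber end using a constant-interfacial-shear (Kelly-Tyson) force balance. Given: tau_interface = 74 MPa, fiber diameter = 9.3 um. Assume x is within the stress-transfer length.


Force balance: sigma_f * (pi*d^2/4) = tau * (pi*d) * x  ->  sigma_f = 4 * tau * x / d
sigma_f = 4 * 74 * 146.6 / 9.3 = 4666.0 MPa

4666.0 MPa


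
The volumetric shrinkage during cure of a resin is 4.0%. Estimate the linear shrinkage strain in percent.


Linear shrinkage ≈ vol_shrink/3 = 4.0/3 = 1.333%

1.333%


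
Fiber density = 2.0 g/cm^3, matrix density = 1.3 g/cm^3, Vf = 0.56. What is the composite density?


rho_c = rho_f*Vf + rho_m*(1-Vf) = 2.0*0.56 + 1.3*0.44 = 1.692 g/cm^3

1.692 g/cm^3


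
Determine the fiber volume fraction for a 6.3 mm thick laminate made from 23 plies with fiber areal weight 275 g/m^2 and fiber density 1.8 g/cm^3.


Vf = n * FAW / (rho_f * h * 1000) = 23 * 275 / (1.8 * 6.3 * 1000) = 0.5578

0.5578


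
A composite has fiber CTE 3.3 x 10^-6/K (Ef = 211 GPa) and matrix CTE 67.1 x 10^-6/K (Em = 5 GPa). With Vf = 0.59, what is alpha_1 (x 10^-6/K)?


E1 = Ef*Vf + Em*(1-Vf) = 126.54
alpha_1 = (alpha_f*Ef*Vf + alpha_m*Em*(1-Vf))/E1 = 4.33 x 10^-6/K

4.33 x 10^-6/K


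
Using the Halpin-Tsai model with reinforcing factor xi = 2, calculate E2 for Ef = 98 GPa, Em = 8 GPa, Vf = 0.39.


eta = (Ef/Em - 1)/(Ef/Em + xi) = (12.25 - 1)/(12.25 + 2) = 0.7895
E2 = Em*(1+xi*eta*Vf)/(1-eta*Vf) = 18.68 GPa

18.68 GPa


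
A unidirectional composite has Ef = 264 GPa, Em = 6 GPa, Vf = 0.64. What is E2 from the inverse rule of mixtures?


1/E2 = Vf/Ef + (1-Vf)/Em = 0.64/264 + 0.36/6
E2 = 16.02 GPa

16.02 GPa


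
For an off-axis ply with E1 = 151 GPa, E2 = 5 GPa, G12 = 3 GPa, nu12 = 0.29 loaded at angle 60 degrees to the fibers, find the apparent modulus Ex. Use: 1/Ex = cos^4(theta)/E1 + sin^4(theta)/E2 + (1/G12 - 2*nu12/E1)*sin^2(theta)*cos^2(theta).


cos^4(60) = 0.0625, sin^4(60) = 0.5625, sin^2(60)*cos^2(60) = 0.1875
1/G12 - 2*nu12/E1 = 1/3 - 2*0.29/151 = 0.329492 GPa^-1
1/Ex = 0.0625/151 + 0.5625/5 + 0.329492*0.1875 = 0.1746937 GPa^-1
Ex = 5.72 GPa

5.72 GPa


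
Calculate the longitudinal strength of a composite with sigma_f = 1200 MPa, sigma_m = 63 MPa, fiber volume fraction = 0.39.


sigma_1 = sigma_f*Vf + sigma_m*(1-Vf) = 1200*0.39 + 63*0.61 = 506.4 MPa

506.4 MPa


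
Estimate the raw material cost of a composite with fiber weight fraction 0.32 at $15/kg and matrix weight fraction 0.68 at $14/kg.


Cost = cost_f*Wf + cost_m*Wm = 15*0.32 + 14*0.68 = $14.32/kg

$14.32/kg


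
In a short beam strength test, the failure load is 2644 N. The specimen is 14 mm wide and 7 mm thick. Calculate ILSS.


ILSS = 3F/(4bh) = 3*2644/(4*14*7) = 20.23 MPa

20.23 MPa


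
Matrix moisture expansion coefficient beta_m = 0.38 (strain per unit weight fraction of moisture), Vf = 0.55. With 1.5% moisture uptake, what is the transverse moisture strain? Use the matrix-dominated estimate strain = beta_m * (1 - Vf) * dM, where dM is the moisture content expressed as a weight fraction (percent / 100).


dM = 1.5/100 = 0.015
strain = beta_m * (1-Vf) * dM = 0.38 * 0.45 * 0.015 = 0.002565

0.002565


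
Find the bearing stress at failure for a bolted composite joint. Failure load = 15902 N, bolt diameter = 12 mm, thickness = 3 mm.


sigma_br = F/(d*h) = 15902/(12*3) = 441.7 MPa

441.7 MPa


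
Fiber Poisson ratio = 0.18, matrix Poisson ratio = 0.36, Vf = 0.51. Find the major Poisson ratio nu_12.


nu_12 = nu_f*Vf + nu_m*(1-Vf) = 0.18*0.51 + 0.36*0.49 = 0.2682

0.2682


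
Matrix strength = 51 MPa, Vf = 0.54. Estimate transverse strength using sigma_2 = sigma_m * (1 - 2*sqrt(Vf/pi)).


factor = 1 - 2*sqrt(0.54/pi) = 0.1708
sigma_2 = 51 * 0.1708 = 8.71 MPa

8.71 MPa


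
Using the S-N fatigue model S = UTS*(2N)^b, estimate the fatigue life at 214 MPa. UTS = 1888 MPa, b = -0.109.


N = 0.5 * (S/UTS)^(1/b) = 0.5 * (214/1888)^(1/-0.109) = 2.3664e+08 cycles

2.3664e+08 cycles


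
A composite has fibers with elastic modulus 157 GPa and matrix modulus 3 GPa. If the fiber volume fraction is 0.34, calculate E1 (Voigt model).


E1 = Ef*Vf + Em*(1-Vf) = 157*0.34 + 3*0.66 = 55.36 GPa

55.36 GPa


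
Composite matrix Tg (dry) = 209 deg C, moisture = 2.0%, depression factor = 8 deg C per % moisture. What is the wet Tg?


Tg_wet = Tg_dry - k*moisture = 209 - 8*2.0 = 193.0 deg C

193.0 deg C


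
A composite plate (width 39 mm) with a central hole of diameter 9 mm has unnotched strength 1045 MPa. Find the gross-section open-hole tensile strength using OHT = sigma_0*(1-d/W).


OHT = sigma_0*(1-d/W) = 1045*(1-9/39) = 803.8 MPa

803.8 MPa


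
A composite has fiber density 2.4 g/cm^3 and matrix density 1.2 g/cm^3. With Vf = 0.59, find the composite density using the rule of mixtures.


rho_c = rho_f*Vf + rho_m*(1-Vf) = 2.4*0.59 + 1.2*0.41 = 1.908 g/cm^3

1.908 g/cm^3


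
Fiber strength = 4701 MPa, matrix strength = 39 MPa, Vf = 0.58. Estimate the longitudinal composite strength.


sigma_1 = sigma_f*Vf + sigma_m*(1-Vf) = 4701*0.58 + 39*0.42 = 2743.0 MPa

2743.0 MPa


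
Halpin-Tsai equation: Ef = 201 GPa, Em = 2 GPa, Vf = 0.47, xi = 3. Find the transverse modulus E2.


eta = (Ef/Em - 1)/(Ef/Em + xi) = (100.5 - 1)/(100.5 + 3) = 0.9614
E2 = Em*(1+xi*eta*Vf)/(1-eta*Vf) = 8.59 GPa

8.59 GPa


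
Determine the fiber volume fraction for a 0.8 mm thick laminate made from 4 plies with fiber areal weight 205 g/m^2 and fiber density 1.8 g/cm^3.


Vf = n * FAW / (rho_f * h * 1000) = 4 * 205 / (1.8 * 0.8 * 1000) = 0.5694

0.5694


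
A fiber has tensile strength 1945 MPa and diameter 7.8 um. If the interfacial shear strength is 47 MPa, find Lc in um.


Lc = sigma_f * d / (2 * tau_i) = 1945 * 7.8 / (2 * 47) = 161.4 um

161.4 um


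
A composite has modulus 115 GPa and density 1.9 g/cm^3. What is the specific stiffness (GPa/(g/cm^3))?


Specific stiffness = E/rho = 115/1.9 = 60.5 GPa/(g/cm^3)

60.5 GPa/(g/cm^3)


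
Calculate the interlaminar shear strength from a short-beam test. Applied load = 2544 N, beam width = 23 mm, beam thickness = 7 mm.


ILSS = 3F/(4bh) = 3*2544/(4*23*7) = 11.85 MPa

11.85 MPa


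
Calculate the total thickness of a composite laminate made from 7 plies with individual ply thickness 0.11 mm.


h = n * t_ply = 7 * 0.11 = 0.77 mm

0.77 mm


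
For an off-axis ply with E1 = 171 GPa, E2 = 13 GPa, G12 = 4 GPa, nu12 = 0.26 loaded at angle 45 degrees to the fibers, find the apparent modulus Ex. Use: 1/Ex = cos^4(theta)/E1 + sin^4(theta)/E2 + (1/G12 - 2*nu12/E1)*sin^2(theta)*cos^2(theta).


cos^4(45) = 0.25, sin^4(45) = 0.25, sin^2(45)*cos^2(45) = 0.25
1/G12 - 2*nu12/E1 = 1/4 - 2*0.26/171 = 0.246959 GPa^-1
1/Ex = 0.25/171 + 0.25/13 + 0.246959*0.25 = 0.0824325 GPa^-1
Ex = 12.13 GPa

12.13 GPa


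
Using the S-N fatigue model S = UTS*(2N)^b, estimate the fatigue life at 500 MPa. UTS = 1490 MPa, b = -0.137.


N = 0.5 * (S/UTS)^(1/b) = 0.5 * (500/1490)^(1/-0.137) = 1446.7803 cycles

1446.7803 cycles


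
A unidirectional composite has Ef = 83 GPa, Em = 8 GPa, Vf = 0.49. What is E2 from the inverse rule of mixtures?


1/E2 = Vf/Ef + (1-Vf)/Em = 0.49/83 + 0.51/8
E2 = 14.36 GPa

14.36 GPa


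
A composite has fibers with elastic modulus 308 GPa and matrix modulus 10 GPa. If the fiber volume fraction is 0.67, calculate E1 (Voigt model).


E1 = Ef*Vf + Em*(1-Vf) = 308*0.67 + 10*0.33 = 209.66 GPa

209.66 GPa


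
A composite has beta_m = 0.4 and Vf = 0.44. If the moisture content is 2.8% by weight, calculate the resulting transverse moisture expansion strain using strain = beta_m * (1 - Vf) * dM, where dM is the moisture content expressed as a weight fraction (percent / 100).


dM = 2.8/100 = 0.028
strain = beta_m * (1-Vf) * dM = 0.4 * 0.56 * 0.028 = 0.006272

0.006272


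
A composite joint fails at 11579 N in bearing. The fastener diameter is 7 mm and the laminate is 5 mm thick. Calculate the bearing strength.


sigma_br = F/(d*h) = 11579/(7*5) = 330.8 MPa

330.8 MPa


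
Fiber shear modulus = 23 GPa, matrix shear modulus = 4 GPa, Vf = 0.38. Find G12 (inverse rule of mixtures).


1/G12 = Vf/Gf + (1-Vf)/Gm = 0.38/23 + 0.62/4
G12 = 5.83 GPa

5.83 GPa


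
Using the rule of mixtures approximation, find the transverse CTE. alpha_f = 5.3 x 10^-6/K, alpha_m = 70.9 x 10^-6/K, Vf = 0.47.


alpha_2 = alpha_f*Vf + alpha_m*(1-Vf) = 5.3*0.47 + 70.9*0.53 = 40.1 x 10^-6/K

40.1 x 10^-6/K


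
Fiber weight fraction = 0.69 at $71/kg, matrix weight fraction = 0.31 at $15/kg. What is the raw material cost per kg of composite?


Cost = cost_f*Wf + cost_m*Wm = 71*0.69 + 15*0.31 = $53.64/kg

$53.64/kg


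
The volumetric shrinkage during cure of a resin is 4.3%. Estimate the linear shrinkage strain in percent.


Linear shrinkage ≈ vol_shrink/3 = 4.3/3 = 1.433%

1.433%


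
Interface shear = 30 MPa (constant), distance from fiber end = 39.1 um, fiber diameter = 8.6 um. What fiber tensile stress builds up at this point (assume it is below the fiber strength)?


Force balance: sigma_f * (pi*d^2/4) = tau * (pi*d) * x  ->  sigma_f = 4 * tau * x / d
sigma_f = 4 * 30 * 39.1 / 8.6 = 545.6 MPa

545.6 MPa


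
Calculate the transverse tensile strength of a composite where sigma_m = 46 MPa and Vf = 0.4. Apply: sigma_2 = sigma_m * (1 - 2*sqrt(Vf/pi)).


factor = 1 - 2*sqrt(0.4/pi) = 0.2864
sigma_2 = 46 * 0.2864 = 13.17 MPa

13.17 MPa


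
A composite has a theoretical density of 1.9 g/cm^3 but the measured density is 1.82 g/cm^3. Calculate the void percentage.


Void% = (rho_theo - rho_actual)/rho_theo * 100 = (1.9 - 1.82)/1.9 * 100 = 4.21%

4.21%


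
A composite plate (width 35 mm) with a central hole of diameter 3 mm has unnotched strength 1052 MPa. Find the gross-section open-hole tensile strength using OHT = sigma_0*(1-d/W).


OHT = sigma_0*(1-d/W) = 1052*(1-3/35) = 961.8 MPa

961.8 MPa


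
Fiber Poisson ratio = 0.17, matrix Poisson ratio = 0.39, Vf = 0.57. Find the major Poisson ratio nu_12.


nu_12 = nu_f*Vf + nu_m*(1-Vf) = 0.17*0.57 + 0.39*0.43 = 0.2646

0.2646


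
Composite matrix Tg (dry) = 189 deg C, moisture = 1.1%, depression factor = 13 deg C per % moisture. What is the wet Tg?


Tg_wet = Tg_dry - k*moisture = 189 - 13*1.1 = 174.7 deg C

174.7 deg C


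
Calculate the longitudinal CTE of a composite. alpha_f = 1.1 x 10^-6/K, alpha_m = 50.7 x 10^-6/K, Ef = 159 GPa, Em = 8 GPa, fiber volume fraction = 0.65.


E1 = Ef*Vf + Em*(1-Vf) = 106.15
alpha_1 = (alpha_f*Ef*Vf + alpha_m*Em*(1-Vf))/E1 = 2.41 x 10^-6/K

2.41 x 10^-6/K


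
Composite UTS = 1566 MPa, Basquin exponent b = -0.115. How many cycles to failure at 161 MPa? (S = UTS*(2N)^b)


N = 0.5 * (S/UTS)^(1/b) = 0.5 * (161/1566)^(1/-0.115) = 1.9497e+08 cycles

1.9497e+08 cycles


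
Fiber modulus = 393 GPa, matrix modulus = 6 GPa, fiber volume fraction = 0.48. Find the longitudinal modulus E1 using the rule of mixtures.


E1 = Ef*Vf + Em*(1-Vf) = 393*0.48 + 6*0.52 = 191.76 GPa

191.76 GPa


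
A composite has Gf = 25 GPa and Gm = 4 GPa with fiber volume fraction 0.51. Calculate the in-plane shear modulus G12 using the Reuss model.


1/G12 = Vf/Gf + (1-Vf)/Gm = 0.51/25 + 0.49/4
G12 = 7.0 GPa

7.0 GPa


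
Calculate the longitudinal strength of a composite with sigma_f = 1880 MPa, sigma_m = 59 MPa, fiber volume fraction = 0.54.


sigma_1 = sigma_f*Vf + sigma_m*(1-Vf) = 1880*0.54 + 59*0.46 = 1042.3 MPa

1042.3 MPa


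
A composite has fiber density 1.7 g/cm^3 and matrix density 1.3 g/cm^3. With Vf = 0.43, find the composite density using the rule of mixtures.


rho_c = rho_f*Vf + rho_m*(1-Vf) = 1.7*0.43 + 1.3*0.57 = 1.472 g/cm^3

1.472 g/cm^3


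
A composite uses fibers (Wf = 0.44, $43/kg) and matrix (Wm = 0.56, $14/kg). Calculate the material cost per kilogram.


Cost = cost_f*Wf + cost_m*Wm = 43*0.44 + 14*0.56 = $26.76/kg

$26.76/kg


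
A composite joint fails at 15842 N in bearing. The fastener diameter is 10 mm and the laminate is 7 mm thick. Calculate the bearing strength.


sigma_br = F/(d*h) = 15842/(10*7) = 226.3 MPa

226.3 MPa


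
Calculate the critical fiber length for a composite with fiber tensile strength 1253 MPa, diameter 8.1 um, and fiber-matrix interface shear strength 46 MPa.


Lc = sigma_f * d / (2 * tau_i) = 1253 * 8.1 / (2 * 46) = 110.3 um

110.3 um


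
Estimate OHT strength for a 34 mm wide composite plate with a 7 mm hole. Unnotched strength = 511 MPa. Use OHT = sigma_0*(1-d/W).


OHT = sigma_0*(1-d/W) = 511*(1-7/34) = 405.8 MPa

405.8 MPa


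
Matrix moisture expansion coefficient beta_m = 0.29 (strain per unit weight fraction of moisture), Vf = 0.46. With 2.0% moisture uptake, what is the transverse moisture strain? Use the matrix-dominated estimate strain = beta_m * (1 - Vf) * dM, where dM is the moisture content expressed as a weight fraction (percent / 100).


dM = 2.0/100 = 0.02
strain = beta_m * (1-Vf) * dM = 0.29 * 0.54 * 0.02 = 0.003132

0.003132


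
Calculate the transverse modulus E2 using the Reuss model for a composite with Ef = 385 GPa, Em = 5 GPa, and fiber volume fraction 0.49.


1/E2 = Vf/Ef + (1-Vf)/Em = 0.49/385 + 0.51/5
E2 = 9.68 GPa

9.68 GPa


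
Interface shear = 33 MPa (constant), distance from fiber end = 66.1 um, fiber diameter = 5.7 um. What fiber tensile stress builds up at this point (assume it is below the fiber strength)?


Force balance: sigma_f * (pi*d^2/4) = tau * (pi*d) * x  ->  sigma_f = 4 * tau * x / d
sigma_f = 4 * 33 * 66.1 / 5.7 = 1530.7 MPa

1530.7 MPa


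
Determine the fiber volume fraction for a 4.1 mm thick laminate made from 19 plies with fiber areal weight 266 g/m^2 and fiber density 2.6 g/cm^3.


Vf = n * FAW / (rho_f * h * 1000) = 19 * 266 / (2.6 * 4.1 * 1000) = 0.4741

0.4741


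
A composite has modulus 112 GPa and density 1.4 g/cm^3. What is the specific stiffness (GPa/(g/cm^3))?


Specific stiffness = E/rho = 112/1.4 = 80.0 GPa/(g/cm^3)

80.0 GPa/(g/cm^3)


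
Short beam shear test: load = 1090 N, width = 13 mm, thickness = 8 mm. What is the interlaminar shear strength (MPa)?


ILSS = 3F/(4bh) = 3*1090/(4*13*8) = 7.86 MPa

7.86 MPa


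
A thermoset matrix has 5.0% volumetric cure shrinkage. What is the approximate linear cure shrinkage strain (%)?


Linear shrinkage ≈ vol_shrink/3 = 5.0/3 = 1.667%

1.667%


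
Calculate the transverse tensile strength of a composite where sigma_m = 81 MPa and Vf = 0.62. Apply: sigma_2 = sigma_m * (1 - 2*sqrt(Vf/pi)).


factor = 1 - 2*sqrt(0.62/pi) = 0.1115
sigma_2 = 81 * 0.1115 = 9.03 MPa

9.03 MPa


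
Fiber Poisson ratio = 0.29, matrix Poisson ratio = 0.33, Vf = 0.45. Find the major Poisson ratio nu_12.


nu_12 = nu_f*Vf + nu_m*(1-Vf) = 0.29*0.45 + 0.33*0.55 = 0.312

0.312


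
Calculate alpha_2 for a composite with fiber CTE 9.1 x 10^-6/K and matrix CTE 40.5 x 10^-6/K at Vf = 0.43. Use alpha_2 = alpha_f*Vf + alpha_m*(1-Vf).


alpha_2 = alpha_f*Vf + alpha_m*(1-Vf) = 9.1*0.43 + 40.5*0.57 = 27.0 x 10^-6/K

27.0 x 10^-6/K


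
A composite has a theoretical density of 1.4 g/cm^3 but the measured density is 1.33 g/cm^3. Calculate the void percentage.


Void% = (rho_theo - rho_actual)/rho_theo * 100 = (1.4 - 1.33)/1.4 * 100 = 5.0%

5.0%


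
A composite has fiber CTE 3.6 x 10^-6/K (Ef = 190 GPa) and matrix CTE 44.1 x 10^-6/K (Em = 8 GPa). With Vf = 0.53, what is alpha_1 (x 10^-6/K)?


E1 = Ef*Vf + Em*(1-Vf) = 104.46
alpha_1 = (alpha_f*Ef*Vf + alpha_m*Em*(1-Vf))/E1 = 5.06 x 10^-6/K

5.06 x 10^-6/K


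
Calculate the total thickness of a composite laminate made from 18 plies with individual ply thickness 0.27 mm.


h = n * t_ply = 18 * 0.27 = 4.86 mm

4.86 mm


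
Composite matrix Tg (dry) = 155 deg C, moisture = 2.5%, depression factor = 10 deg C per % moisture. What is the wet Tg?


Tg_wet = Tg_dry - k*moisture = 155 - 10*2.5 = 130.0 deg C

130.0 deg C


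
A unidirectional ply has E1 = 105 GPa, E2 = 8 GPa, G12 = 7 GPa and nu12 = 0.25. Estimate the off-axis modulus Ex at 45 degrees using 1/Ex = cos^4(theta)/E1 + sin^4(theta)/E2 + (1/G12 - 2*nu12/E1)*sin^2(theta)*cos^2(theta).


cos^4(45) = 0.25, sin^4(45) = 0.25, sin^2(45)*cos^2(45) = 0.25
1/G12 - 2*nu12/E1 = 1/7 - 2*0.25/105 = 0.138095 GPa^-1
1/Ex = 0.25/105 + 0.25/8 + 0.138095*0.25 = 0.0681548 GPa^-1
Ex = 14.67 GPa

14.67 GPa


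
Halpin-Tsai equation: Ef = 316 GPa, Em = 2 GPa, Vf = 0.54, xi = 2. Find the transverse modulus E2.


eta = (Ef/Em - 1)/(Ef/Em + xi) = (158.0 - 1)/(158.0 + 2) = 0.9813
E2 = Em*(1+xi*eta*Vf)/(1-eta*Vf) = 8.76 GPa

8.76 GPa


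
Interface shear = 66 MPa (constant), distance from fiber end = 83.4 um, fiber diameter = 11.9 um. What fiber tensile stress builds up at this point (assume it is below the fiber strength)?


Force balance: sigma_f * (pi*d^2/4) = tau * (pi*d) * x  ->  sigma_f = 4 * tau * x / d
sigma_f = 4 * 66 * 83.4 / 11.9 = 1850.2 MPa

1850.2 MPa


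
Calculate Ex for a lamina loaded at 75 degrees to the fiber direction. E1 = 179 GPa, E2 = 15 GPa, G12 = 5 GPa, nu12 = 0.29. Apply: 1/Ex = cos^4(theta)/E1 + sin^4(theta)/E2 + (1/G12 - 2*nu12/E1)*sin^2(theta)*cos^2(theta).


cos^4(75) = 0.004487, sin^4(75) = 0.870513, sin^2(75)*cos^2(75) = 0.0625
1/G12 - 2*nu12/E1 = 1/5 - 2*0.29/179 = 0.19676 GPa^-1
1/Ex = 0.004487/179 + 0.870513/15 + 0.19676*0.0625 = 0.0703567 GPa^-1
Ex = 14.21 GPa

14.21 GPa


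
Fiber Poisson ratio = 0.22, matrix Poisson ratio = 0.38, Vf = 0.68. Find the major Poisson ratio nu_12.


nu_12 = nu_f*Vf + nu_m*(1-Vf) = 0.22*0.68 + 0.38*0.32 = 0.2712

0.2712


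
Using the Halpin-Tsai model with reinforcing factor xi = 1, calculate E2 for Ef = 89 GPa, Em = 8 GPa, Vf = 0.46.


eta = (Ef/Em - 1)/(Ef/Em + xi) = (11.125 - 1)/(11.125 + 1) = 0.8351
E2 = Em*(1+xi*eta*Vf)/(1-eta*Vf) = 17.98 GPa

17.98 GPa


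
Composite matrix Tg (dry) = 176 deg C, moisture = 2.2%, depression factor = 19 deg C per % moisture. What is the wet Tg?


Tg_wet = Tg_dry - k*moisture = 176 - 19*2.2 = 134.2 deg C

134.2 deg C


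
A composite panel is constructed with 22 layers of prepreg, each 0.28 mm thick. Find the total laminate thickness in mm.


h = n * t_ply = 22 * 0.28 = 6.16 mm

6.16 mm


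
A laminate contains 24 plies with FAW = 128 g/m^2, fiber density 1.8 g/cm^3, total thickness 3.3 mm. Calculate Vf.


Vf = n * FAW / (rho_f * h * 1000) = 24 * 128 / (1.8 * 3.3 * 1000) = 0.5172

0.5172


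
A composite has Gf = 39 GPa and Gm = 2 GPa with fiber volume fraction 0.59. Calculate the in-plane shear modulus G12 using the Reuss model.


1/G12 = Vf/Gf + (1-Vf)/Gm = 0.59/39 + 0.41/2
G12 = 4.54 GPa

4.54 GPa


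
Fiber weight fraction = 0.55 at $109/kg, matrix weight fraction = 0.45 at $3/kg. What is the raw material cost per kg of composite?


Cost = cost_f*Wf + cost_m*Wm = 109*0.55 + 3*0.45 = $61.3/kg

$61.3/kg


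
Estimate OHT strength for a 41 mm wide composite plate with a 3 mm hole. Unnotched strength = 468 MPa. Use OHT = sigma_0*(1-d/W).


OHT = sigma_0*(1-d/W) = 468*(1-3/41) = 433.8 MPa

433.8 MPa


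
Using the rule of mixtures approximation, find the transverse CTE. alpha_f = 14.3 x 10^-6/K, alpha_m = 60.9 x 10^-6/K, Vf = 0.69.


alpha_2 = alpha_f*Vf + alpha_m*(1-Vf) = 14.3*0.69 + 60.9*0.31 = 28.7 x 10^-6/K

28.7 x 10^-6/K


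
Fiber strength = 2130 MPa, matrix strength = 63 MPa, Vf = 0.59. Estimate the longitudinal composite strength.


sigma_1 = sigma_f*Vf + sigma_m*(1-Vf) = 2130*0.59 + 63*0.41 = 1282.5 MPa

1282.5 MPa


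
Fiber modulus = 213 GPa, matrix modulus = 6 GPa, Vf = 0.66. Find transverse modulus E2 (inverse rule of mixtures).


1/E2 = Vf/Ef + (1-Vf)/Em = 0.66/213 + 0.34/6
E2 = 16.73 GPa

16.73 GPa


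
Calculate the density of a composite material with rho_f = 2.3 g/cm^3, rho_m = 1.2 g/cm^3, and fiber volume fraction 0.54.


rho_c = rho_f*Vf + rho_m*(1-Vf) = 2.3*0.54 + 1.2*0.46 = 1.794 g/cm^3

1.794 g/cm^3


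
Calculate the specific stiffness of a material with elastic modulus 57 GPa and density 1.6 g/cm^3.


Specific stiffness = E/rho = 57/1.6 = 35.6 GPa/(g/cm^3)

35.6 GPa/(g/cm^3)


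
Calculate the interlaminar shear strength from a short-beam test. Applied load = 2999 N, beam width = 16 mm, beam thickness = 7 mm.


ILSS = 3F/(4bh) = 3*2999/(4*16*7) = 20.08 MPa

20.08 MPa


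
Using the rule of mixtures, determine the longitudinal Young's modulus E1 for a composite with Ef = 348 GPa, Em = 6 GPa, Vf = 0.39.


E1 = Ef*Vf + Em*(1-Vf) = 348*0.39 + 6*0.61 = 139.38 GPa

139.38 GPa


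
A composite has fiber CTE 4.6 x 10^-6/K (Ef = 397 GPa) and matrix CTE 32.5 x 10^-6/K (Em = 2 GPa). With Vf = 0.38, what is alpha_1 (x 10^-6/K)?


E1 = Ef*Vf + Em*(1-Vf) = 152.1
alpha_1 = (alpha_f*Ef*Vf + alpha_m*Em*(1-Vf))/E1 = 4.83 x 10^-6/K

4.83 x 10^-6/K


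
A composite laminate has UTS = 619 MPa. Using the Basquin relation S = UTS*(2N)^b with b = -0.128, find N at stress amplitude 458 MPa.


N = 0.5 * (S/UTS)^(1/b) = 0.5 * (458/619)^(1/-0.128) = 5.2607 cycles

5.2607 cycles


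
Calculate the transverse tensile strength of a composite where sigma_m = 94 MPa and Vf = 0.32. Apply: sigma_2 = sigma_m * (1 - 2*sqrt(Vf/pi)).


factor = 1 - 2*sqrt(0.32/pi) = 0.3617
sigma_2 = 94 * 0.3617 = 34.0 MPa

34.0 MPa


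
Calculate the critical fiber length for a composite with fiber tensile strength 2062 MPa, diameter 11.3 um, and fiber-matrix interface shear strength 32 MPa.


Lc = sigma_f * d / (2 * tau_i) = 2062 * 11.3 / (2 * 32) = 364.1 um

364.1 um


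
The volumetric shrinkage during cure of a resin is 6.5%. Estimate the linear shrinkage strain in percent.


Linear shrinkage ≈ vol_shrink/3 = 6.5/3 = 2.167%

2.167%


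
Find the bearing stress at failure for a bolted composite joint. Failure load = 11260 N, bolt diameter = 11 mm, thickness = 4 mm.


sigma_br = F/(d*h) = 11260/(11*4) = 255.9 MPa

255.9 MPa


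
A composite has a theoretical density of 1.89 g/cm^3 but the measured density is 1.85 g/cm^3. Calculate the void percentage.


Void% = (rho_theo - rho_actual)/rho_theo * 100 = (1.89 - 1.85)/1.89 * 100 = 2.12%

2.12%


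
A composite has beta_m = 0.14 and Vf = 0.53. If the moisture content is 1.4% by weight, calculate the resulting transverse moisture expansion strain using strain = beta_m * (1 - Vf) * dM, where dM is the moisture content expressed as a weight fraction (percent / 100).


dM = 1.4/100 = 0.014
strain = beta_m * (1-Vf) * dM = 0.14 * 0.47 * 0.014 = 0.0009212

0.0009212


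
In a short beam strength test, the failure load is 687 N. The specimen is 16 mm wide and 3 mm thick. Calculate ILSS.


ILSS = 3F/(4bh) = 3*687/(4*16*3) = 10.73 MPa

10.73 MPa


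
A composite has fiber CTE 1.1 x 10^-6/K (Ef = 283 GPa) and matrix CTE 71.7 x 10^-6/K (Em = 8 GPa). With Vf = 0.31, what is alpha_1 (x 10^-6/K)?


E1 = Ef*Vf + Em*(1-Vf) = 93.25
alpha_1 = (alpha_f*Ef*Vf + alpha_m*Em*(1-Vf))/E1 = 5.28 x 10^-6/K

5.28 x 10^-6/K


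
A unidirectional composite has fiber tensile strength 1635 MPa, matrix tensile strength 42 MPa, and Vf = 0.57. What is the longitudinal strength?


sigma_1 = sigma_f*Vf + sigma_m*(1-Vf) = 1635*0.57 + 42*0.43 = 950.0 MPa

950.0 MPa


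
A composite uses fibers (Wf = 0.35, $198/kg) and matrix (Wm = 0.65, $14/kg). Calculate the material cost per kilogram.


Cost = cost_f*Wf + cost_m*Wm = 198*0.35 + 14*0.65 = $78.4/kg

$78.4/kg


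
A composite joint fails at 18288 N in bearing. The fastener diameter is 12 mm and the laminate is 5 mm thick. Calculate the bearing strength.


sigma_br = F/(d*h) = 18288/(12*5) = 304.8 MPa

304.8 MPa


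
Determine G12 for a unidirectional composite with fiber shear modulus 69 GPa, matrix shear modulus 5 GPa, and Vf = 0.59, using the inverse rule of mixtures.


1/G12 = Vf/Gf + (1-Vf)/Gm = 0.59/69 + 0.41/5
G12 = 11.04 GPa

11.04 GPa


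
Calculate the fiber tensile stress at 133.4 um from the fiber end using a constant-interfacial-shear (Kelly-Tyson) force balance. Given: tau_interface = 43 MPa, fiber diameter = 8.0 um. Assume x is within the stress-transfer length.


Force balance: sigma_f * (pi*d^2/4) = tau * (pi*d) * x  ->  sigma_f = 4 * tau * x / d
sigma_f = 4 * 43 * 133.4 / 8.0 = 2868.1 MPa

2868.1 MPa


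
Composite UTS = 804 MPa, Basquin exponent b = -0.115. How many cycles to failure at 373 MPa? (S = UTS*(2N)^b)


N = 0.5 * (S/UTS)^(1/b) = 0.5 * (373/804)^(1/-0.115) = 397.5398 cycles

397.5398 cycles


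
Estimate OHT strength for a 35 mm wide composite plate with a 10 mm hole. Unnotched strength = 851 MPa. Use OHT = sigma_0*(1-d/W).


OHT = sigma_0*(1-d/W) = 851*(1-10/35) = 607.9 MPa

607.9 MPa


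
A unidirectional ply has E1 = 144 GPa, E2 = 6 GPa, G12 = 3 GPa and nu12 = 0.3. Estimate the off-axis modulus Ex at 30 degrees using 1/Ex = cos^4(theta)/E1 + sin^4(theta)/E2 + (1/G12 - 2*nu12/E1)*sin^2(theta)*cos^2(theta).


cos^4(30) = 0.5625, sin^4(30) = 0.0625, sin^2(30)*cos^2(30) = 0.1875
1/G12 - 2*nu12/E1 = 1/3 - 2*0.3/144 = 0.329167 GPa^-1
1/Ex = 0.5625/144 + 0.0625/6 + 0.329167*0.1875 = 0.0760417 GPa^-1
Ex = 13.15 GPa

13.15 GPa


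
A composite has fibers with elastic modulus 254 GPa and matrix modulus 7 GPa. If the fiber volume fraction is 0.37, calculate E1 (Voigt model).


E1 = Ef*Vf + Em*(1-Vf) = 254*0.37 + 7*0.63 = 98.39 GPa

98.39 GPa


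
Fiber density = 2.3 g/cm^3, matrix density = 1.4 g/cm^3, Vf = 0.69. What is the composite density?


rho_c = rho_f*Vf + rho_m*(1-Vf) = 2.3*0.69 + 1.4*0.31 = 2.021 g/cm^3

2.021 g/cm^3


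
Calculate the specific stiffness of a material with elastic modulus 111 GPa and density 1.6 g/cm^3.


Specific stiffness = E/rho = 111/1.6 = 69.4 GPa/(g/cm^3)

69.4 GPa/(g/cm^3)


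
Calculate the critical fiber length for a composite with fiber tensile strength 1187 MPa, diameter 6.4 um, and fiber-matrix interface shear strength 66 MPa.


Lc = sigma_f * d / (2 * tau_i) = 1187 * 6.4 / (2 * 66) = 57.6 um

57.6 um


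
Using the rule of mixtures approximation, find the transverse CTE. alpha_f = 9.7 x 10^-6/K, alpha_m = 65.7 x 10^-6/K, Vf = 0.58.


alpha_2 = alpha_f*Vf + alpha_m*(1-Vf) = 9.7*0.58 + 65.7*0.42 = 33.2 x 10^-6/K

33.2 x 10^-6/K


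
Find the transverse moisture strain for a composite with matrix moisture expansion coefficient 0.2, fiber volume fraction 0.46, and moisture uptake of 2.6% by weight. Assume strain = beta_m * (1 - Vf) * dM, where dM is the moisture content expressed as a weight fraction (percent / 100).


dM = 2.6/100 = 0.026
strain = beta_m * (1-Vf) * dM = 0.2 * 0.54 * 0.026 = 0.002808

0.002808


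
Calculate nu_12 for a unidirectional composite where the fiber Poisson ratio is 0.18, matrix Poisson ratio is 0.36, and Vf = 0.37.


nu_12 = nu_f*Vf + nu_m*(1-Vf) = 0.18*0.37 + 0.36*0.63 = 0.2934

0.2934


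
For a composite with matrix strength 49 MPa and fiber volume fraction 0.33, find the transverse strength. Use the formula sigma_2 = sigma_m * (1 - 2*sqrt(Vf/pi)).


factor = 1 - 2*sqrt(0.33/pi) = 0.3518
sigma_2 = 49 * 0.3518 = 17.24 MPa

17.24 MPa


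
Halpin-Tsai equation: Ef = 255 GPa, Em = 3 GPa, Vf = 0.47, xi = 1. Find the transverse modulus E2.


eta = (Ef/Em - 1)/(Ef/Em + xi) = (85.0 - 1)/(85.0 + 1) = 0.9767
E2 = Em*(1+xi*eta*Vf)/(1-eta*Vf) = 8.09 GPa

8.09 GPa


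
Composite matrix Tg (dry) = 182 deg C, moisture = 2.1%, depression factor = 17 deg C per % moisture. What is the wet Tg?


Tg_wet = Tg_dry - k*moisture = 182 - 17*2.1 = 146.3 deg C

146.3 deg C


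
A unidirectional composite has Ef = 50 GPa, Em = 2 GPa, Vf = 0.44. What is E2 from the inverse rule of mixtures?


1/E2 = Vf/Ef + (1-Vf)/Em = 0.44/50 + 0.56/2
E2 = 3.46 GPa

3.46 GPa


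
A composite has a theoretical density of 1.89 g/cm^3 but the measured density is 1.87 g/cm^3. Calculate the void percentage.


Void% = (rho_theo - rho_actual)/rho_theo * 100 = (1.89 - 1.87)/1.89 * 100 = 1.06%

1.06%


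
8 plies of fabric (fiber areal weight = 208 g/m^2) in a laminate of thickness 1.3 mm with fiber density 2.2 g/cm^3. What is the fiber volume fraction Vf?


Vf = n * FAW / (rho_f * h * 1000) = 8 * 208 / (2.2 * 1.3 * 1000) = 0.5818

0.5818


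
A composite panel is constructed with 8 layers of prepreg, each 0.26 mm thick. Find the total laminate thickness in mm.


h = n * t_ply = 8 * 0.26 = 2.08 mm

2.08 mm


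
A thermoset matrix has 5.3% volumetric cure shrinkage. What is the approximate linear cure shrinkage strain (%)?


Linear shrinkage ≈ vol_shrink/3 = 5.3/3 = 1.767%

1.767%


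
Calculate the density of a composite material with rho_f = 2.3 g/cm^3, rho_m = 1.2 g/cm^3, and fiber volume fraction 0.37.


rho_c = rho_f*Vf + rho_m*(1-Vf) = 2.3*0.37 + 1.2*0.63 = 1.607 g/cm^3

1.607 g/cm^3


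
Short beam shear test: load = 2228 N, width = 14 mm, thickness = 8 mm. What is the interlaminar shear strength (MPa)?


ILSS = 3F/(4bh) = 3*2228/(4*14*8) = 14.92 MPa

14.92 MPa


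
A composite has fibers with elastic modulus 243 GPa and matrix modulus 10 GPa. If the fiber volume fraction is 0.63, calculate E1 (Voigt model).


E1 = Ef*Vf + Em*(1-Vf) = 243*0.63 + 10*0.37 = 156.79 GPa

156.79 GPa


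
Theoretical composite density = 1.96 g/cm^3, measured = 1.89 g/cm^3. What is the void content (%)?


Void% = (rho_theo - rho_actual)/rho_theo * 100 = (1.96 - 1.89)/1.96 * 100 = 3.57%

3.57%


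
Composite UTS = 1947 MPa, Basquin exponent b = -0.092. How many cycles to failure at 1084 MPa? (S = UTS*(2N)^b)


N = 0.5 * (S/UTS)^(1/b) = 0.5 * (1084/1947)^(1/-0.092) = 290.7361 cycles

290.7361 cycles


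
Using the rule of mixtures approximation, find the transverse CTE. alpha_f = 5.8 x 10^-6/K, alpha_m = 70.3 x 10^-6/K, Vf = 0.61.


alpha_2 = alpha_f*Vf + alpha_m*(1-Vf) = 5.8*0.61 + 70.3*0.39 = 31.0 x 10^-6/K

31.0 x 10^-6/K


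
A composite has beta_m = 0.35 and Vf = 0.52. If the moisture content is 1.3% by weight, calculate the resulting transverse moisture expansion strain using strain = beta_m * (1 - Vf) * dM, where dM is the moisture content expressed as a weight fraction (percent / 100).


dM = 1.3/100 = 0.013
strain = beta_m * (1-Vf) * dM = 0.35 * 0.48 * 0.013 = 0.002184

0.002184


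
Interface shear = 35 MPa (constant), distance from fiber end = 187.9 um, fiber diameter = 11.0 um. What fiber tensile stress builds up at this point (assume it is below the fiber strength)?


Force balance: sigma_f * (pi*d^2/4) = tau * (pi*d) * x  ->  sigma_f = 4 * tau * x / d
sigma_f = 4 * 35 * 187.9 / 11.0 = 2391.5 MPa

2391.5 MPa


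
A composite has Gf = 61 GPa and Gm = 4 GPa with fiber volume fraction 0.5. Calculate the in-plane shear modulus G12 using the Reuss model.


1/G12 = Vf/Gf + (1-Vf)/Gm = 0.5/61 + 0.5/4
G12 = 7.51 GPa

7.51 GPa


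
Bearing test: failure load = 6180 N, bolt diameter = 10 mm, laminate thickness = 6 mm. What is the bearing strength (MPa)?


sigma_br = F/(d*h) = 6180/(10*6) = 103.0 MPa

103.0 MPa


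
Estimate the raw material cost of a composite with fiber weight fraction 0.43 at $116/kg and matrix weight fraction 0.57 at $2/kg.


Cost = cost_f*Wf + cost_m*Wm = 116*0.43 + 2*0.57 = $51.02/kg

$51.02/kg


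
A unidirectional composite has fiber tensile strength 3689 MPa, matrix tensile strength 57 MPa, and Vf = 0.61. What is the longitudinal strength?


sigma_1 = sigma_f*Vf + sigma_m*(1-Vf) = 3689*0.61 + 57*0.39 = 2272.5 MPa

2272.5 MPa


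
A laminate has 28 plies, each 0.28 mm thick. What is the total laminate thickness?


h = n * t_ply = 28 * 0.28 = 7.84 mm

7.84 mm


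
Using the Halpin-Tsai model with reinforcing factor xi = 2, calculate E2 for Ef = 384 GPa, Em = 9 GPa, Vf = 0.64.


eta = (Ef/Em - 1)/(Ef/Em + xi) = (42.6667 - 1)/(42.6667 + 2) = 0.9328
E2 = Em*(1+xi*eta*Vf)/(1-eta*Vf) = 49.0 GPa

49.0 GPa


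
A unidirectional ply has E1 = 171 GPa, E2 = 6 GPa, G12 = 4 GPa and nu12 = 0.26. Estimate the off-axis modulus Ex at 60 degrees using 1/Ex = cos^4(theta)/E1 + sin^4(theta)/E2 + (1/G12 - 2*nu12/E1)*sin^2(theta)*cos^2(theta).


cos^4(60) = 0.0625, sin^4(60) = 0.5625, sin^2(60)*cos^2(60) = 0.1875
1/G12 - 2*nu12/E1 = 1/4 - 2*0.26/171 = 0.246959 GPa^-1
1/Ex = 0.0625/171 + 0.5625/6 + 0.246959*0.1875 = 0.1404203 GPa^-1
Ex = 7.12 GPa

7.12 GPa


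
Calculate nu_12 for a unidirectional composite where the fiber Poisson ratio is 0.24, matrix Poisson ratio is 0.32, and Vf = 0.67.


nu_12 = nu_f*Vf + nu_m*(1-Vf) = 0.24*0.67 + 0.32*0.33 = 0.2664

0.2664


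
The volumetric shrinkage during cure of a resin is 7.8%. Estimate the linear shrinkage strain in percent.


Linear shrinkage ≈ vol_shrink/3 = 7.8/3 = 2.6%

2.6%


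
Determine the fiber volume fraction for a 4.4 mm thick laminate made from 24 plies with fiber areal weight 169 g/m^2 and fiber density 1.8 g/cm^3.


Vf = n * FAW / (rho_f * h * 1000) = 24 * 169 / (1.8 * 4.4 * 1000) = 0.5121

0.5121


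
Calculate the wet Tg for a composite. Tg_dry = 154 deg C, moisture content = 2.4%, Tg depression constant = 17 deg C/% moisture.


Tg_wet = Tg_dry - k*moisture = 154 - 17*2.4 = 113.2 deg C

113.2 deg C


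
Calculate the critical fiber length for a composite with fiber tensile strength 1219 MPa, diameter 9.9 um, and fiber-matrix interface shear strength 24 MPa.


Lc = sigma_f * d / (2 * tau_i) = 1219 * 9.9 / (2 * 24) = 251.4 um

251.4 um


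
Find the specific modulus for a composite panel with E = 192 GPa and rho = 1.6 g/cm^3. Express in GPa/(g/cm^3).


Specific stiffness = E/rho = 192/1.6 = 120.0 GPa/(g/cm^3)

120.0 GPa/(g/cm^3)


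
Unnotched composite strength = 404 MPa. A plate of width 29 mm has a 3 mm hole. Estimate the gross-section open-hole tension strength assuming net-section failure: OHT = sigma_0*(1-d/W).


OHT = sigma_0*(1-d/W) = 404*(1-3/29) = 362.2 MPa

362.2 MPa


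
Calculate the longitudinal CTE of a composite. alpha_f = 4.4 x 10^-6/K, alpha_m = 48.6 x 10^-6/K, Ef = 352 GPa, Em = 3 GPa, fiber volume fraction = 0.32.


E1 = Ef*Vf + Em*(1-Vf) = 114.68
alpha_1 = (alpha_f*Ef*Vf + alpha_m*Em*(1-Vf))/E1 = 5.19 x 10^-6/K

5.19 x 10^-6/K
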